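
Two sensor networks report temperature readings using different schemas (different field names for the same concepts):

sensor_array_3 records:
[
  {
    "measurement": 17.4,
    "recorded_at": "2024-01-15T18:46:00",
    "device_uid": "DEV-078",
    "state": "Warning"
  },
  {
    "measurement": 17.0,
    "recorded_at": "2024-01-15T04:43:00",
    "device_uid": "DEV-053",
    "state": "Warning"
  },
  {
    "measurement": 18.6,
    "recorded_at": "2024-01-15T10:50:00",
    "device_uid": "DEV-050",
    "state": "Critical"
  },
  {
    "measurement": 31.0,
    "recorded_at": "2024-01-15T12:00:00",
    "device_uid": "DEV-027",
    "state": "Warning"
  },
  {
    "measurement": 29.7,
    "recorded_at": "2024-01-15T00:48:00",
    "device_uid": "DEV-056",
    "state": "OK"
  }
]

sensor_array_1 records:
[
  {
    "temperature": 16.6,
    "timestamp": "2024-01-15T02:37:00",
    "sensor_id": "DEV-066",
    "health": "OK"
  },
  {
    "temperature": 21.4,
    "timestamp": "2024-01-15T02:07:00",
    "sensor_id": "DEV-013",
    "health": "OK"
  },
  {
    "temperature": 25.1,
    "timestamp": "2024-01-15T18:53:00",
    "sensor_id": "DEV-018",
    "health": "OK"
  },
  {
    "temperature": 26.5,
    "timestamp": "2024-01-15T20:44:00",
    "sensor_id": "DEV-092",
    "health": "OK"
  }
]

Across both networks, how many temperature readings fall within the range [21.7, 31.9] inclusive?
4

Schema mapping: "measurement" (sensor_array_3) = "temperature" (sensor_array_1) = temperature

Readings in [21.7, 31.9] from sensor_array_3: 2
Readings in [21.7, 31.9] from sensor_array_1: 2

Total count: 2 + 2 = 4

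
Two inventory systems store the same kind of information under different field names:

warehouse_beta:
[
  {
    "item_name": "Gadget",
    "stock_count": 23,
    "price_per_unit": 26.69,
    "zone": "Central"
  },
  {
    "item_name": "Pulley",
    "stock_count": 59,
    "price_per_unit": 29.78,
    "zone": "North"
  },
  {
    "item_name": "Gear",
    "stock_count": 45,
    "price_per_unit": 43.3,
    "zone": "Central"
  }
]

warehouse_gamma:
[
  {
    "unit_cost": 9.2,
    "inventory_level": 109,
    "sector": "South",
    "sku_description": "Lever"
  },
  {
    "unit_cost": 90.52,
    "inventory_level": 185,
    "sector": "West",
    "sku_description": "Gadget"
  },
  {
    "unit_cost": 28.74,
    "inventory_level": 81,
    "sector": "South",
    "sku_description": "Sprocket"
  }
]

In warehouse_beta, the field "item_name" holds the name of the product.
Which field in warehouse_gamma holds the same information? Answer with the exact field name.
sku_description

In warehouse_beta, "item_name" holds the name of the product.
The fields in warehouse_gamma are: "unit_cost", "inventory_level", "sector", "sku_description".
"sku_description" is the match: the name refers to the same concept and its values are product-name strings (e.g. 'Gadget', 'Lever').
The other fields ("unit_cost", "inventory_level", "sector") hold different kinds of data.

So "item_name" in warehouse_beta corresponds to "sku_description" in warehouse_gamma.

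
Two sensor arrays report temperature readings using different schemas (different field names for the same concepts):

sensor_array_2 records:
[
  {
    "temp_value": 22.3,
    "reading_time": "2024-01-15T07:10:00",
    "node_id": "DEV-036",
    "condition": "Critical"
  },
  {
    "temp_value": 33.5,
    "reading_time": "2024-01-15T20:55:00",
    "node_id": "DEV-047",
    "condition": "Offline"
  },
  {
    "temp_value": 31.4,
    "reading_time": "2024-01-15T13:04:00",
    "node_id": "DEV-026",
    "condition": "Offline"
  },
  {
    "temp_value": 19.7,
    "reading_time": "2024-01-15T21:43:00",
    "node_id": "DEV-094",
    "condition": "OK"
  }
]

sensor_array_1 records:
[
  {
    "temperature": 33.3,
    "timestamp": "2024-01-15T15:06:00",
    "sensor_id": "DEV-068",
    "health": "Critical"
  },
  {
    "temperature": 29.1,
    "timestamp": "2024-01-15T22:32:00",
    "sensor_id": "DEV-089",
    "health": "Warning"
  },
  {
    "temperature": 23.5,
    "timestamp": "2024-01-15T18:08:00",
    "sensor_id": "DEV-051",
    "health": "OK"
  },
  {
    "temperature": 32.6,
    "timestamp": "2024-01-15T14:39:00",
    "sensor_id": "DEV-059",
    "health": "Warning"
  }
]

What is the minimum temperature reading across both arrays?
19.7

Schema mapping: "temp_value" (sensor_array_2) = "temperature" (sensor_array_1) = temperature reading

Minimum in sensor_array_2: 19.7
Minimum in sensor_array_1: 23.5

Overall minimum: min(19.7, 23.5) = 19.7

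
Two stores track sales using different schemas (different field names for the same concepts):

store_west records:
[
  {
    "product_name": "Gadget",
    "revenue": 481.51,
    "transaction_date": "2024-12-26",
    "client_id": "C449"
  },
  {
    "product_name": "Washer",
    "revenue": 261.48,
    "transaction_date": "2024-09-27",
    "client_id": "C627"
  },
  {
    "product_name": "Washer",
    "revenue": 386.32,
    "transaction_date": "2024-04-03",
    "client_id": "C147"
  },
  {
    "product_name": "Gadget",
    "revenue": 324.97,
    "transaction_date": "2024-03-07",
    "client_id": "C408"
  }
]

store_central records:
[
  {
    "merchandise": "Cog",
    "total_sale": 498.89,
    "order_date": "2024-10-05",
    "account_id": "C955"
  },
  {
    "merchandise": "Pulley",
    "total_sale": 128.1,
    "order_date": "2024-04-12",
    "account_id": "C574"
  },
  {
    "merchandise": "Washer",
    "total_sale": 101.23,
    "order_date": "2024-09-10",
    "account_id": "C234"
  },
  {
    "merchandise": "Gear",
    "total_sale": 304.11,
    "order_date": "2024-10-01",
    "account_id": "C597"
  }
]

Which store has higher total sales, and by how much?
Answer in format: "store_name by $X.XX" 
store_west by $421.95

Schema mapping: "revenue" (store_west) = "total_sale" (store_central) = sale amount

Total for store_west: 1454.28
Total for store_central: 1032.33

Difference: |1454.28 - 1032.33| = 421.95
store_west has higher sales by $421.95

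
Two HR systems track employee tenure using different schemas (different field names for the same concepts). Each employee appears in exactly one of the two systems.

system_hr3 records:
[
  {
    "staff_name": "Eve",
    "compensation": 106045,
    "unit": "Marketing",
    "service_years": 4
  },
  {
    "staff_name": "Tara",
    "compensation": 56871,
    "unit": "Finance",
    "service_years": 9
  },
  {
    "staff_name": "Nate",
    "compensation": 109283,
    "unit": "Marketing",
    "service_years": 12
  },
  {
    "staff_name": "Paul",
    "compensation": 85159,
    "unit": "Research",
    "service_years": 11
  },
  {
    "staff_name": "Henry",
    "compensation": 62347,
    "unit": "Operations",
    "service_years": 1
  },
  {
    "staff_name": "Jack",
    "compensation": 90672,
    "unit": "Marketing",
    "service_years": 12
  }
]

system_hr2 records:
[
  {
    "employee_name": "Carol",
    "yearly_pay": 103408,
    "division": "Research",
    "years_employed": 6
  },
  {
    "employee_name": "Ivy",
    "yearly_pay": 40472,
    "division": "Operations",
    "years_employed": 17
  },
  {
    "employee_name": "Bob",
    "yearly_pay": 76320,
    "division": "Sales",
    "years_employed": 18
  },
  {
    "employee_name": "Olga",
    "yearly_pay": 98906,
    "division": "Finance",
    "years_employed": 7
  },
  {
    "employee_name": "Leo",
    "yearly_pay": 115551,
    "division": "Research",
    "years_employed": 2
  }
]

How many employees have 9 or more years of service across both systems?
6

Reconcile schemas: "service_years" (system_hr3) = "years_employed" (system_hr2) = years of service

From system_hr3: 4 employees with >= 9 years
From system_hr2: 2 employees with >= 9 years

Total: 4 + 2 = 6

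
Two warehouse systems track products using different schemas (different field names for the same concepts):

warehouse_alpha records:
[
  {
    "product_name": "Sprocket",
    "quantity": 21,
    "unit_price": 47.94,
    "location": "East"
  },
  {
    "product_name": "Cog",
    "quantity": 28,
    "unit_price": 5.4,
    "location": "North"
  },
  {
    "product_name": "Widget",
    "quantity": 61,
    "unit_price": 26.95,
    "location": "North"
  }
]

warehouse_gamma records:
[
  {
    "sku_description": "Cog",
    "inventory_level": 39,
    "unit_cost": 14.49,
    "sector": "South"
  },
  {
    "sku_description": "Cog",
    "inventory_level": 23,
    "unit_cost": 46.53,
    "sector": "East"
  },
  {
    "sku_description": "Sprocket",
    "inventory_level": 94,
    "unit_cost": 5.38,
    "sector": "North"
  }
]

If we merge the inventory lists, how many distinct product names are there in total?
3

Schema mapping: "product_name" (warehouse_alpha) = "sku_description" (warehouse_gamma) = product name

Products in warehouse_alpha: ['Cog', 'Sprocket', 'Widget']
Products in warehouse_gamma: ['Cog', 'Sprocket']

Union (unique products): ['Cog', 'Sprocket', 'Widget']
Count: 3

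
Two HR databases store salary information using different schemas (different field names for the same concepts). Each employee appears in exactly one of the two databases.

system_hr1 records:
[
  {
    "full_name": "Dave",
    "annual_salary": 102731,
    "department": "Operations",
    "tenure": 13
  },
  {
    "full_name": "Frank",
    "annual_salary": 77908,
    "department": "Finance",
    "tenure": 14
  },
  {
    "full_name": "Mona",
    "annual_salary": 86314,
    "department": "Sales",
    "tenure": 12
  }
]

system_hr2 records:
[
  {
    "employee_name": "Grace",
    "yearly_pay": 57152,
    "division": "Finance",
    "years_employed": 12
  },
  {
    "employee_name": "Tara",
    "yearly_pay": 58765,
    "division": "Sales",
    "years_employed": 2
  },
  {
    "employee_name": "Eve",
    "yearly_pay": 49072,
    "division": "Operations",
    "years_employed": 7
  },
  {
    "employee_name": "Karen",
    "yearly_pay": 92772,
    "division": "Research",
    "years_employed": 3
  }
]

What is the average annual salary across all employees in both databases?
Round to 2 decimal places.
74959.14

Schema mapping: "annual_salary" (system_hr1) = "yearly_pay" (system_hr2) = annual salary

All salaries: [102731, 77908, 86314, 57152, 58765, 49072, 92772]
Sum: 524714
Count: 7
Average: 524714 / 7 = 74959.14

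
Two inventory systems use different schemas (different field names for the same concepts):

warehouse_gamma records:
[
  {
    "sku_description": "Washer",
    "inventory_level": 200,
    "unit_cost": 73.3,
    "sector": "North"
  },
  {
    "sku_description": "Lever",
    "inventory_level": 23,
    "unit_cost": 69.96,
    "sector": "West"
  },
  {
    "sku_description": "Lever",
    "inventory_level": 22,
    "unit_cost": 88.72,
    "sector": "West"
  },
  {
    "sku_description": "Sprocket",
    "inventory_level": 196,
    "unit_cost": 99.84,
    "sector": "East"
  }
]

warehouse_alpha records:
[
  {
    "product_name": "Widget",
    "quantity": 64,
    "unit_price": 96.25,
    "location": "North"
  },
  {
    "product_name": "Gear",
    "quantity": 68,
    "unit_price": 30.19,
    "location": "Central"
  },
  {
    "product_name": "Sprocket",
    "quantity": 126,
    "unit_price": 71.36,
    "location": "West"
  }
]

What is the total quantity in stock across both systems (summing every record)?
699

To reconcile these schemas, identify the field holding the quantity in stock in each system:
1. In warehouse_gamma it is "inventory_level"
2. In warehouse_alpha it is "quantity"

From warehouse_gamma: 200 + 23 + 22 + 196 = 441
From warehouse_alpha: 64 + 68 + 126 = 258

Total: 441 + 258 = 699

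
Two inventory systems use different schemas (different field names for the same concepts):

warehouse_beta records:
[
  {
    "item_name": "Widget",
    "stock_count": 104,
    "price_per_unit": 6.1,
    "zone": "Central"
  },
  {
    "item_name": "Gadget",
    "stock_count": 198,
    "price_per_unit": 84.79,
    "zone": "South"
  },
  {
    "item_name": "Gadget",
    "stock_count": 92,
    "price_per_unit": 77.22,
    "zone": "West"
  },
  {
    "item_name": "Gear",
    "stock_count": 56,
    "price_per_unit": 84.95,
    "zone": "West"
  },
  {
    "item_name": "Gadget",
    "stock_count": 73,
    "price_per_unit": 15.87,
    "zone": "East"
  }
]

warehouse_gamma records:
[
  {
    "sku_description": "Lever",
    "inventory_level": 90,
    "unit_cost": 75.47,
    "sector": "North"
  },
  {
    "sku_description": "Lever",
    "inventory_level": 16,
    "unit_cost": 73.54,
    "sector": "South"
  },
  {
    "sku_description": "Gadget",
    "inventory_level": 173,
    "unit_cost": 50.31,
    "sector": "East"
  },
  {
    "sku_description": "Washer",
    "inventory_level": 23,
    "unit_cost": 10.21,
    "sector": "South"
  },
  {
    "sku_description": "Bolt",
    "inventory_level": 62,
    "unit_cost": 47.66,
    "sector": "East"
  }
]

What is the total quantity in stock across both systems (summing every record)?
887

To reconcile these schemas, identify the field holding the quantity in stock in each system:
1. In warehouse_beta it is "stock_count"
2. In warehouse_gamma it is "inventory_level"

From warehouse_beta: 104 + 198 + 92 + 56 + 73 = 523
From warehouse_gamma: 90 + 16 + 173 + 23 + 62 = 364

Total: 523 + 364 = 887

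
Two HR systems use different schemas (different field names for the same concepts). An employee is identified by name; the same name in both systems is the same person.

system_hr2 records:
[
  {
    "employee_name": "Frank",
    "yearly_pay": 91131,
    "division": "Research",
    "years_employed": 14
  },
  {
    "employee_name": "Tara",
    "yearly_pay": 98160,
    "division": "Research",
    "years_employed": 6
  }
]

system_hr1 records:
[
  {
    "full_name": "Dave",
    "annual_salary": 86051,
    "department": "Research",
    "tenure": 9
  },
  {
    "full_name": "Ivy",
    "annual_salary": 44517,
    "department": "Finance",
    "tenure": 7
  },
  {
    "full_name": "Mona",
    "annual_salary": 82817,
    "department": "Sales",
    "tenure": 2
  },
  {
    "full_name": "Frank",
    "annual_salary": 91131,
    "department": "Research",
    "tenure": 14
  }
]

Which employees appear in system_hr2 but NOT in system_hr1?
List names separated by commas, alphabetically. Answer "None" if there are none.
Tara

Schema mapping: "employee_name" (system_hr2) = "full_name" (system_hr1) = employee name

Names in system_hr2: ['Frank', 'Tara']
Names in system_hr1: ['Dave', 'Frank', 'Ivy', 'Mona']

In system_hr2 but not system_hr1: ['Tara']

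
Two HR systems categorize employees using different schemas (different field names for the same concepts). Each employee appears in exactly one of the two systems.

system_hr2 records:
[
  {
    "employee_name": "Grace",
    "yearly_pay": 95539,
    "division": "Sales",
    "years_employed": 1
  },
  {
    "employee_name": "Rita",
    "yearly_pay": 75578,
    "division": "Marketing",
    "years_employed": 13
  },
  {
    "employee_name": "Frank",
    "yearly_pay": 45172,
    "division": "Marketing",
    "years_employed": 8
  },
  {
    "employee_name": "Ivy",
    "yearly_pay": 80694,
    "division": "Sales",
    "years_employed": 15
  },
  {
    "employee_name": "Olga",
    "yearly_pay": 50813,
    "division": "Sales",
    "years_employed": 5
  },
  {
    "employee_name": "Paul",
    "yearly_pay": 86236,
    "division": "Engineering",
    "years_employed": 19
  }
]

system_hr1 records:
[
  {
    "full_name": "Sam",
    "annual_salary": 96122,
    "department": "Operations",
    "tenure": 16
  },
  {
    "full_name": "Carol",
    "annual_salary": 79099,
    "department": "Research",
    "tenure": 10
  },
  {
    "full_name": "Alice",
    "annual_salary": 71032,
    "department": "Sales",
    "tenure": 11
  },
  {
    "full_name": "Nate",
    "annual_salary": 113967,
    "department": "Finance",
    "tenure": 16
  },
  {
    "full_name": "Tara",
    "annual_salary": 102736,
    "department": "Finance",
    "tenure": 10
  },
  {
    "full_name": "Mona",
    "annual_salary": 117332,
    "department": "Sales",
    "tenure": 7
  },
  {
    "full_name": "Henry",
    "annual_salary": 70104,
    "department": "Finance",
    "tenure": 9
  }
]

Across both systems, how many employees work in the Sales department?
5

Schema mapping: "division" (system_hr2) = "department" (system_hr1) = department

Sales employees in system_hr2: 3
Sales employees in system_hr1: 2

Total in Sales: 3 + 2 = 5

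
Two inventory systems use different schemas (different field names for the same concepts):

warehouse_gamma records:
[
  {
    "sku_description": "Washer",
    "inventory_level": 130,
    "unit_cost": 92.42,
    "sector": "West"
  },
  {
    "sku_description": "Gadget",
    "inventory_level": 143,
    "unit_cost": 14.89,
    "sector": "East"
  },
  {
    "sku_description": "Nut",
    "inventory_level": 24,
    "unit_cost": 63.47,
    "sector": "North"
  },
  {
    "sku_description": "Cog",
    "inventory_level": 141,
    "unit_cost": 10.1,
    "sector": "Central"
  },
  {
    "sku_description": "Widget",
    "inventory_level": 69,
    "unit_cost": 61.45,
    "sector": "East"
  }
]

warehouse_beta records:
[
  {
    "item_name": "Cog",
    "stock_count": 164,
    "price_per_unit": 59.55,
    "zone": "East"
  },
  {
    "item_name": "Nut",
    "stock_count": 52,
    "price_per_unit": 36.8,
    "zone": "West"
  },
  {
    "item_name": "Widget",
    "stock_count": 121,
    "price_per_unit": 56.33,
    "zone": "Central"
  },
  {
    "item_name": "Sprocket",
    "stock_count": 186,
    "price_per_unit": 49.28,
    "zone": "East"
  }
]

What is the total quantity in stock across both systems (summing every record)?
1030

To reconcile these schemas, identify the field holding the quantity in stock in each system:
1. In warehouse_gamma it is "inventory_level"
2. In warehouse_beta it is "stock_count"

From warehouse_gamma: 130 + 143 + 24 + 141 + 69 = 507
From warehouse_beta: 164 + 52 + 121 + 186 = 523

Total: 507 + 523 = 1030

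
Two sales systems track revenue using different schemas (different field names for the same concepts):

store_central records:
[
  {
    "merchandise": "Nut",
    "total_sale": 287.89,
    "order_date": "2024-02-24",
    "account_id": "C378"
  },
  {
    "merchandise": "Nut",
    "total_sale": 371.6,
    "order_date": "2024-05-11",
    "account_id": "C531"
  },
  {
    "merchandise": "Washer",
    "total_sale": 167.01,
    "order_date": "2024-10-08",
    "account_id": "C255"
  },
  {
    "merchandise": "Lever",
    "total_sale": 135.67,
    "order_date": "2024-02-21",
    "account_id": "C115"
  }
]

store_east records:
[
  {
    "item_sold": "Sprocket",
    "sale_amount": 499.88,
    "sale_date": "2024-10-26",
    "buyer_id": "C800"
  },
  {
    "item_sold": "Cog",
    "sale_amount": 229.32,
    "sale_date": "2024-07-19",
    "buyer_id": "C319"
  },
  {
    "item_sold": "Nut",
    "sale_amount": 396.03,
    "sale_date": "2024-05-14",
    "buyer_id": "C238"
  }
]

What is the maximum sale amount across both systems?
499.88

Reconcile: "total_sale" (store_central) = "sale_amount" (store_east) = sale amount

Maximum in store_central: 371.6
Maximum in store_east: 499.88

Overall maximum: max(371.6, 499.88) = 499.88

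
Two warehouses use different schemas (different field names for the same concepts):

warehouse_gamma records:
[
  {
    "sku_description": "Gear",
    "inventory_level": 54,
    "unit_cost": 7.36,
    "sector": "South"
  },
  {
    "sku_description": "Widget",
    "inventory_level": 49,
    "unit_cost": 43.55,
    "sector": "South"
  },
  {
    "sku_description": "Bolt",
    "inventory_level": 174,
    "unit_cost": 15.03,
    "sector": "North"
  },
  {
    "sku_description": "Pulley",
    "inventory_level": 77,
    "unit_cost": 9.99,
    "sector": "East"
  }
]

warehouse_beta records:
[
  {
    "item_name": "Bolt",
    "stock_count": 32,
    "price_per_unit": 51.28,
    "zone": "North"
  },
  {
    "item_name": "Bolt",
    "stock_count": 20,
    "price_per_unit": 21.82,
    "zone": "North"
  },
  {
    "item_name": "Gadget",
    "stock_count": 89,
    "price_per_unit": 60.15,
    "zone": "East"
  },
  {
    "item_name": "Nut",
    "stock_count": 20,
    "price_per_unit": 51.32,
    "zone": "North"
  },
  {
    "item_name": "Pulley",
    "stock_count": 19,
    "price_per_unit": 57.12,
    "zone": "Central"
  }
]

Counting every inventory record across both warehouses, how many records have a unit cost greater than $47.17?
4

Schema mapping: "unit_cost" (warehouse_gamma) = "price_per_unit" (warehouse_beta) = unit cost

Records > $47.17 in warehouse_gamma: 0
Records > $47.17 in warehouse_beta: 4

Total count: 0 + 4 = 4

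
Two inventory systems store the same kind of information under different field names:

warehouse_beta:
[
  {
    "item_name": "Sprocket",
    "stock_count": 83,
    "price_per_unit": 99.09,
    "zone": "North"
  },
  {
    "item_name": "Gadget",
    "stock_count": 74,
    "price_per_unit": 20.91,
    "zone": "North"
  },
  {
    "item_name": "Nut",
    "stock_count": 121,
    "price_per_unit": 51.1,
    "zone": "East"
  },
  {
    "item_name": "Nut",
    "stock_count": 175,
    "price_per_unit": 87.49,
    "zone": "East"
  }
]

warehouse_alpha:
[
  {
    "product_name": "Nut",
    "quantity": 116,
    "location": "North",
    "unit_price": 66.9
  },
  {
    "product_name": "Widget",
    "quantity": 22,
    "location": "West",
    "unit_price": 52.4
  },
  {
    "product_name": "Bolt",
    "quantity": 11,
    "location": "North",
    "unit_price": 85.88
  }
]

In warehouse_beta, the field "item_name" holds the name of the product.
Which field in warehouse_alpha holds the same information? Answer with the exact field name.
product_name

In warehouse_beta, "item_name" holds the name of the product.
The fields in warehouse_alpha are: "product_name", "quantity", "location", "unit_price".
"product_name" is the match: the name refers to the same concept and its values are product-name strings (e.g. 'Bolt', 'Nut').
The other fields ("quantity", "location", "unit_price") hold different kinds of data.

So "item_name" in warehouse_beta corresponds to "product_name" in warehouse_alpha.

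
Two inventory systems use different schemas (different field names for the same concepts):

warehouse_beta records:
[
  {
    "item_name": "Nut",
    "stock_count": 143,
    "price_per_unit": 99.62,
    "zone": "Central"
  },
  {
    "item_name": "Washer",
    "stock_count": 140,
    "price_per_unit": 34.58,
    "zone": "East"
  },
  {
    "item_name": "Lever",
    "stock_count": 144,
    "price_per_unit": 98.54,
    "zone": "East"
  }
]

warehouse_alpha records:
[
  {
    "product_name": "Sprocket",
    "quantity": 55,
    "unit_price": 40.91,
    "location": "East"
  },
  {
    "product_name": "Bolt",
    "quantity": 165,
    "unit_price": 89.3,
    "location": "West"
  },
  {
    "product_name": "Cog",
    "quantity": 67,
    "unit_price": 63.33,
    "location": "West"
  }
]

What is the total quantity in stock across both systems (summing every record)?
714

To reconcile these schemas, identify the field holding the quantity in stock in each system:
1. In warehouse_beta it is "stock_count"
2. In warehouse_alpha it is "quantity"

From warehouse_beta: 143 + 140 + 144 = 427
From warehouse_alpha: 55 + 165 + 67 = 287

Total: 427 + 287 = 714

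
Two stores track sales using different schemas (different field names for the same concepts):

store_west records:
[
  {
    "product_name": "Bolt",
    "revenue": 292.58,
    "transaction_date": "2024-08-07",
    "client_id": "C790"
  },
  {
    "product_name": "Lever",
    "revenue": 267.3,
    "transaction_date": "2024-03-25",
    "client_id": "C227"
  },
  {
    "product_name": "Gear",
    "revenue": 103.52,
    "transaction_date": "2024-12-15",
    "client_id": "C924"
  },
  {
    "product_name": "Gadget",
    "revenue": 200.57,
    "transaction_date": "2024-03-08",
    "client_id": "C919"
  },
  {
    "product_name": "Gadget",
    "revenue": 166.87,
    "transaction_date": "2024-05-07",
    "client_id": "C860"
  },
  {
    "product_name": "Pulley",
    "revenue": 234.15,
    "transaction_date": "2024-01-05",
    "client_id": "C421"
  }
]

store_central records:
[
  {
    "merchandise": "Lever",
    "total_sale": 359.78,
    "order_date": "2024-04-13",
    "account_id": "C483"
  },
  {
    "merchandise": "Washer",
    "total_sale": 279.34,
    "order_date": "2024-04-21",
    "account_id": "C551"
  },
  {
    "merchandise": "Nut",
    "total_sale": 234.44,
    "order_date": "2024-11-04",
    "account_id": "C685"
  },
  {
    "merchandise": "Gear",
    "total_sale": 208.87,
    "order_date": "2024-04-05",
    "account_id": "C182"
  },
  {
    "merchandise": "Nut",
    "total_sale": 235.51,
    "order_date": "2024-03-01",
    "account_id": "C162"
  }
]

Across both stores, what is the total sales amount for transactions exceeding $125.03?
2479.41

Schema mapping: "revenue" (store_west) = "total_sale" (store_central) = sale amount

Sum of sales > $125.03 in store_west: 1161.47
Sum of sales > $125.03 in store_central: 1317.94

Total: 1161.47 + 1317.94 = 2479.41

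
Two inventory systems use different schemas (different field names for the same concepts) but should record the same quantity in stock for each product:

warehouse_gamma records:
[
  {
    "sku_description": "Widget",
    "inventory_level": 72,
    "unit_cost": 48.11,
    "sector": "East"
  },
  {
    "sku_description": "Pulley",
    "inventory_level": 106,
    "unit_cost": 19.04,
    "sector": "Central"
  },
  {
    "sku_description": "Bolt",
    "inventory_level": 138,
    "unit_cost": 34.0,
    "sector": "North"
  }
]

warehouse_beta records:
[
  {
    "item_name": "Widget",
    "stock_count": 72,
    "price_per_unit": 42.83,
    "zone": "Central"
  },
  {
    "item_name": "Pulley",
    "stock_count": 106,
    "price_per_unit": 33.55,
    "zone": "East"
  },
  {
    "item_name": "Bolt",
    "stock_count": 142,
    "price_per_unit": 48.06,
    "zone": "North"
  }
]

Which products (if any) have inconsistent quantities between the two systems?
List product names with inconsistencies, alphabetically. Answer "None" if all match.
Bolt

Schema mappings:
- "sku_description" (warehouse_gamma) = "item_name" (warehouse_beta) = product name
- "inventory_level" (warehouse_gamma) = "stock_count" (warehouse_beta) = quantity

Comparison:
  Widget: 72 vs 72 - MATCH
  Pulley: 106 vs 106 - MATCH
  Bolt: 138 vs 142 - MISMATCH

Products with inconsistencies: Bolt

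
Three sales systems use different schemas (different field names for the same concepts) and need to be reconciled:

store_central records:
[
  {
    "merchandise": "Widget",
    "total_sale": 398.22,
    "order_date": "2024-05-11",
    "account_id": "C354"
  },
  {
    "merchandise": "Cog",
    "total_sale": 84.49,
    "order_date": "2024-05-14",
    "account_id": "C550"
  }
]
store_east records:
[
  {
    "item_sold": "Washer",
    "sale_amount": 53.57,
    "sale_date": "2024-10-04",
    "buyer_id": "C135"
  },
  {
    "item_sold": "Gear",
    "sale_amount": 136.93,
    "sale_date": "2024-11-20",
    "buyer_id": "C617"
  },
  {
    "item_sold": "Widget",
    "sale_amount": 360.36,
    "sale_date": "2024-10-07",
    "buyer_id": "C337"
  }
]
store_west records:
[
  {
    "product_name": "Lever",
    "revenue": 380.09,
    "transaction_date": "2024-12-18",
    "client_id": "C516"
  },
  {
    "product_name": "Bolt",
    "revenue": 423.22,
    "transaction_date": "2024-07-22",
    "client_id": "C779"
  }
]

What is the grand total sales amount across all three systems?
1836.88

Schema reconciliation - all amount fields map to sale amount:

store_central (total_sale): 482.71
store_east (sale_amount): 550.86
store_west (revenue): 803.31

Grand total: 1836.88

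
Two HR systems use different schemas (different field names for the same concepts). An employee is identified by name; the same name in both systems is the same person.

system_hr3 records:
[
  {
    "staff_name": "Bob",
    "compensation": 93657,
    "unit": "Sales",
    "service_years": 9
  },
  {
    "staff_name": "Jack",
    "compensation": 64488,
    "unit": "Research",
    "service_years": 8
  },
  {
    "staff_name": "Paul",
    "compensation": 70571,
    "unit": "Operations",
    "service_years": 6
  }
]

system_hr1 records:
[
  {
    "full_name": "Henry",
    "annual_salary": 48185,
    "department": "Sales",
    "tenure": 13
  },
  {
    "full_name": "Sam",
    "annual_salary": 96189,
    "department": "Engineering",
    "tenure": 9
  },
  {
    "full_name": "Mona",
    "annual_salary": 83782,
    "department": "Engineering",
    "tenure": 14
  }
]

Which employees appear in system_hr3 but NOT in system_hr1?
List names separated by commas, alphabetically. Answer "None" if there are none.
Bob, Jack, Paul

Schema mapping: "staff_name" (system_hr3) = "full_name" (system_hr1) = employee name

Names in system_hr3: ['Bob', 'Jack', 'Paul']
Names in system_hr1: ['Henry', 'Mona', 'Sam']

In system_hr3 but not system_hr1: ['Bob', 'Jack', 'Paul']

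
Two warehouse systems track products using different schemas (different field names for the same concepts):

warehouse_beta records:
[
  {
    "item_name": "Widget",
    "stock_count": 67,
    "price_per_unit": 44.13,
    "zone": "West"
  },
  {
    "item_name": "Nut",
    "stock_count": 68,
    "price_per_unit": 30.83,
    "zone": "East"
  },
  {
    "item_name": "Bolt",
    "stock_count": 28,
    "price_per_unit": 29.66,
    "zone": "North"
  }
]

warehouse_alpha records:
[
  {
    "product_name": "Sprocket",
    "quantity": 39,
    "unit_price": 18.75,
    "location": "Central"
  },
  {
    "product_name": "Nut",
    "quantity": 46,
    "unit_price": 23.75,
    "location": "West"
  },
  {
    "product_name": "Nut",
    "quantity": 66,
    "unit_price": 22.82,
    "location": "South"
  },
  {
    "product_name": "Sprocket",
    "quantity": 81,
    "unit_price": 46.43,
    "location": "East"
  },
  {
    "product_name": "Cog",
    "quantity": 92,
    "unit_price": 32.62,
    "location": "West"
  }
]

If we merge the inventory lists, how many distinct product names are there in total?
5

Schema mapping: "item_name" (warehouse_beta) = "product_name" (warehouse_alpha) = product name

Products in warehouse_beta: ['Bolt', 'Nut', 'Widget']
Products in warehouse_alpha: ['Cog', 'Nut', 'Sprocket']

Union (unique products): ['Bolt', 'Cog', 'Nut', 'Sprocket', 'Widget']
Count: 5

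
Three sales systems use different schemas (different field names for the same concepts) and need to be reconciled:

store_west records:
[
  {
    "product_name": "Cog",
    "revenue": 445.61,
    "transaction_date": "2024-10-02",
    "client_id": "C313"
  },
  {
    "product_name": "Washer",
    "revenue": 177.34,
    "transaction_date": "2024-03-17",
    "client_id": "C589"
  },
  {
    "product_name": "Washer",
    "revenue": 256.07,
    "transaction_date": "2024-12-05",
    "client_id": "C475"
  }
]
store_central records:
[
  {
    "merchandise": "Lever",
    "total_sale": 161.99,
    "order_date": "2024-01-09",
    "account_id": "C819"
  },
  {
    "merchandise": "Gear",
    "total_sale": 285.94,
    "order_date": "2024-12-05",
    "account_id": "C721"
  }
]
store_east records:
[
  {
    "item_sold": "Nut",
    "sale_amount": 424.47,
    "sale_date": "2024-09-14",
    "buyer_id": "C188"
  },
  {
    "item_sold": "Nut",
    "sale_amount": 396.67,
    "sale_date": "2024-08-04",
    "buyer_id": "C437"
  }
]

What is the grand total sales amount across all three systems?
2148.09

Schema reconciliation - all amount fields map to sale amount:

store_west (revenue): 879.02
store_central (total_sale): 447.93
store_east (sale_amount): 821.14

Grand total: 2148.09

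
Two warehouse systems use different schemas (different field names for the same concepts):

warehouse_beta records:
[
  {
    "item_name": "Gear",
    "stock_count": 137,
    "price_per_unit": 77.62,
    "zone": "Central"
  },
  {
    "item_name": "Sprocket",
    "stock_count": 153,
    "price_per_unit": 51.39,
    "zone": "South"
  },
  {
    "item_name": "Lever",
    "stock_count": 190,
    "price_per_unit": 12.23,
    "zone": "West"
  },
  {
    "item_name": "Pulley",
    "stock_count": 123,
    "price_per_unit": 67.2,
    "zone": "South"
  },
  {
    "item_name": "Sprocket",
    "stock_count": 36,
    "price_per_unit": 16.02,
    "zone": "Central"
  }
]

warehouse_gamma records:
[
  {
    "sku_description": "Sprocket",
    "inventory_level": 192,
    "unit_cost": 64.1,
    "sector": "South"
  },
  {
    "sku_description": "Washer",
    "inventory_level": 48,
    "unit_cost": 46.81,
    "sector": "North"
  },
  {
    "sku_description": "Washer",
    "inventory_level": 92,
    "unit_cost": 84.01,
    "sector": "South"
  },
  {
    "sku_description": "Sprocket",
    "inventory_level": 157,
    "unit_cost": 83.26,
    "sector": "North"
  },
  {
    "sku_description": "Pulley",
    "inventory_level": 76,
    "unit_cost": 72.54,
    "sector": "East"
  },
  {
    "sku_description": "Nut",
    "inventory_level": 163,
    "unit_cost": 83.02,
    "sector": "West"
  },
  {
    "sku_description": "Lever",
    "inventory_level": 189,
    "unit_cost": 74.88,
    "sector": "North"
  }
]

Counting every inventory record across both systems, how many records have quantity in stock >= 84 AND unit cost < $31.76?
1

Schema mappings:
- "stock_count" (warehouse_beta) = "inventory_level" (warehouse_gamma) = quantity
- "price_per_unit" (warehouse_beta) = "unit_cost" (warehouse_gamma) = unit cost

Records meeting both conditions in warehouse_beta: 1
Records meeting both conditions in warehouse_gamma: 0

Total: 1 + 0 = 1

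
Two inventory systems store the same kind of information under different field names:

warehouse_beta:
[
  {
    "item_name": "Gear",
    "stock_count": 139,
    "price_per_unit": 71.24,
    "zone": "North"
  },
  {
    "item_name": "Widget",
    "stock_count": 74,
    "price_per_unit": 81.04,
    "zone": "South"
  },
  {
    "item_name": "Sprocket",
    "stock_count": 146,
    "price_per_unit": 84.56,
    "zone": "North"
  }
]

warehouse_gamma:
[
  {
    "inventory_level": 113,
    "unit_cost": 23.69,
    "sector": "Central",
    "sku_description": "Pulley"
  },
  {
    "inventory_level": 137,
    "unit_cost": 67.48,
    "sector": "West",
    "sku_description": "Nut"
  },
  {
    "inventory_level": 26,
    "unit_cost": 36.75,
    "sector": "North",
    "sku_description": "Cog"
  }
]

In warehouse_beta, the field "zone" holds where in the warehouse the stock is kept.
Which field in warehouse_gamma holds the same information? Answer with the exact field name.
sector

In warehouse_beta, "zone" holds where in the warehouse the stock is kept.
The fields in warehouse_gamma are: "inventory_level", "unit_cost", "sector", "sku_description".
"sector" is the match: the name refers to the same concept and its values are area labels (e.g. 'Central', 'North').
The other fields ("inventory_level", "unit_cost", "sku_description") hold different kinds of data.

So "zone" in warehouse_beta corresponds to "sector" in warehouse_gamma.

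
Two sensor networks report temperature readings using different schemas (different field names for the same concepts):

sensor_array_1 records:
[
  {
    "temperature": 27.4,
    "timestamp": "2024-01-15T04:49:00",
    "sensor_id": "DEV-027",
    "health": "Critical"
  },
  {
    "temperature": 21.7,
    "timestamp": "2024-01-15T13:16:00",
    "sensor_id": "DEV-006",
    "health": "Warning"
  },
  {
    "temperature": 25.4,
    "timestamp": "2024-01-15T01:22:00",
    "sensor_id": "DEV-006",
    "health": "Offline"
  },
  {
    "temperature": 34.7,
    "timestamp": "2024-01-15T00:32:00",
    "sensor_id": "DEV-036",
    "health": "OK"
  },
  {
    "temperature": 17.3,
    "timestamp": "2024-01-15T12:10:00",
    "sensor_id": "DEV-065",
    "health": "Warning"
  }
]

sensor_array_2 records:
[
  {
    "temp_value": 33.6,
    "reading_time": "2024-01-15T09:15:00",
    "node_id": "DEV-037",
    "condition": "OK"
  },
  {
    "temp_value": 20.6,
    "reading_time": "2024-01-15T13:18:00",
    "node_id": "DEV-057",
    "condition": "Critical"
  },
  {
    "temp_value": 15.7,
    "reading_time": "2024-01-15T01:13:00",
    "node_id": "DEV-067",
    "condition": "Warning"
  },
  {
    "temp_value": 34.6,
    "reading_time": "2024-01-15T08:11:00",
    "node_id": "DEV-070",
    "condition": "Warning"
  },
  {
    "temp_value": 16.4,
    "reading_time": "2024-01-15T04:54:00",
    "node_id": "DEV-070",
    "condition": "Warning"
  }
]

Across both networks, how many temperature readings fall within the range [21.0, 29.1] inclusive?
3

Schema mapping: "temperature" (sensor_array_1) = "temp_value" (sensor_array_2) = temperature

Readings in [21.0, 29.1] from sensor_array_1: 3
Readings in [21.0, 29.1] from sensor_array_2: 0

Total count: 3 + 0 = 3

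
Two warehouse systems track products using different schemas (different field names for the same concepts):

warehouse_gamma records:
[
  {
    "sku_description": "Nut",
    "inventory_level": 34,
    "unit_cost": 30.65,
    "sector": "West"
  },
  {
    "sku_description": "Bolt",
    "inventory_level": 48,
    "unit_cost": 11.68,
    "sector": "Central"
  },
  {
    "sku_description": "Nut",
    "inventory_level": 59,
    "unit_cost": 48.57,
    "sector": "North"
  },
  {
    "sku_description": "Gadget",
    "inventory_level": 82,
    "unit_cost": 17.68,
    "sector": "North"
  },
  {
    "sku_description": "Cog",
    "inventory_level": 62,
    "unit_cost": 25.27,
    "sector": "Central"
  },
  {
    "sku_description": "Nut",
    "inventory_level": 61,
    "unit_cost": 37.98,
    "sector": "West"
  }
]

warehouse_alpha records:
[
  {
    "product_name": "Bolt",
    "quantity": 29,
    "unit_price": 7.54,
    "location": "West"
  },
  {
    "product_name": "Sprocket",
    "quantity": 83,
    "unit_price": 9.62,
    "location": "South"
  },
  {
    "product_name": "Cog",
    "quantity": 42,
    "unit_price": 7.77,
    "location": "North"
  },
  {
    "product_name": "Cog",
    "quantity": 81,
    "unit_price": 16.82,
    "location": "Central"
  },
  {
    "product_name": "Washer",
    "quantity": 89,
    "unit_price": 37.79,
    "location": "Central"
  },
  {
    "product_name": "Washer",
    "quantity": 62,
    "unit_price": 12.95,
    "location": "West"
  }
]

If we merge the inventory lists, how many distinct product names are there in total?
6

Schema mapping: "sku_description" (warehouse_gamma) = "product_name" (warehouse_alpha) = product name

Products in warehouse_gamma: ['Bolt', 'Cog', 'Gadget', 'Nut']
Products in warehouse_alpha: ['Bolt', 'Cog', 'Sprocket', 'Washer']

Union (unique products): ['Bolt', 'Cog', 'Gadget', 'Nut', 'Sprocket', 'Washer']
Count: 6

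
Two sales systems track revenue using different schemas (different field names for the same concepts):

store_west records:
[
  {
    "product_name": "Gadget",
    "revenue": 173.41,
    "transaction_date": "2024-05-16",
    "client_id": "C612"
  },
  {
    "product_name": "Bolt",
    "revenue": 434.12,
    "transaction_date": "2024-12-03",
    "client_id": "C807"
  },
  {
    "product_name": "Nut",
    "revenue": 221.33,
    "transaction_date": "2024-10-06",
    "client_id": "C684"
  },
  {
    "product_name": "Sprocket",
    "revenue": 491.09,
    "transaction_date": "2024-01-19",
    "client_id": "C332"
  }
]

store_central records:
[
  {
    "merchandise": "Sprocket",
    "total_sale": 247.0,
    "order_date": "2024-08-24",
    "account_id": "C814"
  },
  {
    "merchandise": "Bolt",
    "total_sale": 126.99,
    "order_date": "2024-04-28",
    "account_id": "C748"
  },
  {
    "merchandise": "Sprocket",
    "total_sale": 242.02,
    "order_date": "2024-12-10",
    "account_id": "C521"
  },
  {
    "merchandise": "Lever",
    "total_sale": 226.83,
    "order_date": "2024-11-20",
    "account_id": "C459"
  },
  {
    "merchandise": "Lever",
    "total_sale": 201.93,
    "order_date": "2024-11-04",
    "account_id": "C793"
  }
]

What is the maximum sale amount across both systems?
491.09

Reconcile: "revenue" (store_west) = "total_sale" (store_central) = sale amount

Maximum in store_west: 491.09
Maximum in store_central: 247.0

Overall maximum: max(491.09, 247.0) = 491.09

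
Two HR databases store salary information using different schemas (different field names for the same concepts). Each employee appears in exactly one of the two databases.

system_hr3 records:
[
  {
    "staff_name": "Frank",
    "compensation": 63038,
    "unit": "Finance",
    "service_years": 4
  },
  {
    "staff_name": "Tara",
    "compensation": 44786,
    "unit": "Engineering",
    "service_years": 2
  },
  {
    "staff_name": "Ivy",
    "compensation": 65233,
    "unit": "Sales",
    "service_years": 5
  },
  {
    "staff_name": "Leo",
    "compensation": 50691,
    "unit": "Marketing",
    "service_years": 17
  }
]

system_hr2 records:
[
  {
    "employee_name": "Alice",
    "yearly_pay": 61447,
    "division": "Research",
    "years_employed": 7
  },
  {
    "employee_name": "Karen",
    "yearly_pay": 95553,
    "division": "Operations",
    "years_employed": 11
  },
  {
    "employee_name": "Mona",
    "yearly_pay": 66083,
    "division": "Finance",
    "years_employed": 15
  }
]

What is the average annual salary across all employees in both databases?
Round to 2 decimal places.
63833.00

Schema mapping: "compensation" (system_hr3) = "yearly_pay" (system_hr2) = annual salary

All salaries: [63038, 44786, 65233, 50691, 61447, 95553, 66083]
Sum: 446831
Count: 7
Average: 446831 / 7 = 63833.00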